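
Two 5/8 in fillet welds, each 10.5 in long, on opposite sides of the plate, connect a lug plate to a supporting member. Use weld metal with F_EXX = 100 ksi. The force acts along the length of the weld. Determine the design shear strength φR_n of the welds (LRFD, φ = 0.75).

φR_n ≈ 418 kip

Effective throat t_e = 0.707 × 0.625 = 0.4419 in.
Total length L = 21 in; A_we = 0.4419 × 21 = 9.279 in².
F_nw = 0.6 F_EXX = 0.6 × 100 = 60 ksi.
φR_n = 0.75 × 60 × 9.279 = 417.6 kip.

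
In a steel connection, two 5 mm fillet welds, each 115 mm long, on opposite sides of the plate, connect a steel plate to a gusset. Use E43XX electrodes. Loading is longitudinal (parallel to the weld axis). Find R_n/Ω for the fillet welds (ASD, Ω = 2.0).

R_n/Ω ≈ 105 kN

E43XX → F_EXX = 430 MPa.
Effective throat t_e = 0.707 × 5 = 3.535 mm.
Total length L = 230 mm; A_we = 3.535 × 230 = 813 mm².
F_nw = 0.6 F_EXX = 0.6 × 430 = 258 MPa.
R_n = 258 × 813 × 10⁻³ = 209.8 kN; R_n/Ω = 209.8/2.0 = 104.9 kN.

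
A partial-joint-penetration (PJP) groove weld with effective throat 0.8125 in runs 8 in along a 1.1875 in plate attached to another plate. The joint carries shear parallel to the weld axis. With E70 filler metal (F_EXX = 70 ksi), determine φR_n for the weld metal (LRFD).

φR_n ≈ 205 kips

Effective throat (given) t_e = 0.8125 in.
A_we = 0.8125 × 8 = 6.5 in².
F_nw = 0.6 F_EXX = 42 ksi.
φR_n = 0.75 × 42 × 6.5 = 204.8 kips.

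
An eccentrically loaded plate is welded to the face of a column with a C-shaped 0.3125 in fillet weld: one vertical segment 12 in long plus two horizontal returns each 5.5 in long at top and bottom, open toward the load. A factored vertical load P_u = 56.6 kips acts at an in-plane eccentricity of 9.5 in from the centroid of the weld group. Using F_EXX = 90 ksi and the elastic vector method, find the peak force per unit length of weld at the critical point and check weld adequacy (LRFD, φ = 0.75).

Total weld length L_w = 23 in. Treat welds as unit-width lines.
Centroid: x̄ = 2×5.5×2.75 / 23 = 1.315 in from the vertical weld.
Polar moment about centroid: J = I_x + I_y = [12³/12 + 2×5.5×6²] + [12×1.315² + 2(5.5³/12 + 5.5×1.435²)] = 611.1 in³.
Direct shear f_v = P/L_w = 56.6 / 23 = 2.461 kip/in (vertical).
Torsion M = P·e = 56.6 × 9.5 = 537.7 kip·in.
Critical point at (x, y) = (4.185, 6) from centroid. f_tx = M·y/J = 5.279 kip/in; f_ty = M·x/J = 3.682 kip/in.
Resultant f_max = √[f_tx² + (f_v + f_ty)²] = √[5.279² + (2.461 + 3.682)²] = 8.1 kip/in.
Capacity per unit length: φr_n = 0.75 × 0.6 × 90 × (0.707 × 0.3125) = 8.948 kip/in.
8.1 ≤ 8.948 → adequate.

f_max ≈ 8.1 kip/in; adequate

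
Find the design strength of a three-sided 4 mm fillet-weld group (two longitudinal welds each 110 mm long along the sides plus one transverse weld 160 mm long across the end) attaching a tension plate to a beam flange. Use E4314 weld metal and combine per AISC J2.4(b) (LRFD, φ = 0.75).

φR_n ≈ 234 kN

E43XX → F_EXX = 430 MPa.
t_e = 0.707 × 4 = 2.828 mm.
R_nwl = 0.6 × 430 × 2.828 × 220 × 10⁻³ = 160.5 kN (longitudinal, 2 welds).
R_nwt = 0.6 × 430 × 2.828 × 160 × 10⁻³ = 116.7 kN (transverse, base value).
(i) R_nwl + R_nwt = 277.3 kN; (ii) 0.85 R_nwl + 1.5 R_nwt = 311.5 kN.
R_n = max = 311.5 kN [governs: (ii)]; φR_n = 233.7 kN.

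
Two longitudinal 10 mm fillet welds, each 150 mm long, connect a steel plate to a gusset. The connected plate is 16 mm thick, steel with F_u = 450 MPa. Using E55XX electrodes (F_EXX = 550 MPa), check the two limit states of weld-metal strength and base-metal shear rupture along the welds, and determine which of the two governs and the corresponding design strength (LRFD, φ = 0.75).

t_e = 0.707 × 10 = 7.07 mm; L = 300 mm.
Weld metal: φR_n = 0.75 × 0.6 × 550 × 7.07 × 300 × 10⁻³ = 524.9 kN.
Base metal (shear rupture): φR_n = 0.75 × 0.6 × 450 × 16 × 300 × 10⁻³ = 972 kN.
Governing: weld metal.

φR_n ≈ 525 kN (weld metal governs)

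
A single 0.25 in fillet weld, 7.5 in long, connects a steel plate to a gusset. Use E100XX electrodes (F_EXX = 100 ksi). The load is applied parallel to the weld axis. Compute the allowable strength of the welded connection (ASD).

R_n/Ω ≈ 39.8 kip

Effective throat t_e = 0.707 × 0.25 = 0.1767 in.
Total length L = 7.5 in; A_we = 0.1767 × 7.5 = 1.326 in².
F_nw = 0.6 F_EXX = 0.6 × 100 = 60 ksi.
R_n = 60 × 1.326 = 79.54 kip; R_n/Ω = 79.54/2.0 = 39.77 kip.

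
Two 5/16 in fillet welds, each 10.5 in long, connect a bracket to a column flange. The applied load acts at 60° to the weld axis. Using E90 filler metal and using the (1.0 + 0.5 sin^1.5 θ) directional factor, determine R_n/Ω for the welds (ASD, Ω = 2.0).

R_n/Ω ≈ 176 kip

E90XX → F_EXX = 90 ksi.
t_e = 0.707 × 0.3125 = 0.2209 in; A_we = 0.2209 × 21 = 4.64 in².
Directional factor: 1.0 + 0.5 sin^1.5(60°) = 1.403.
F_nw = 0.6 × 90 × 1.403 = 75.76 ksi.
R_n/Ω = (75.76 × 4.64) / 2.0 = 175.8 kip.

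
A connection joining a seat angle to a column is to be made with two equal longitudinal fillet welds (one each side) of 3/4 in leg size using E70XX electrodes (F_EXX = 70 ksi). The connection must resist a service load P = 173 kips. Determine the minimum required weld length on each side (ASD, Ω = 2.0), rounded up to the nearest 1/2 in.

L = 8 in on each side

Throat t_e = 0.707 × 0.75 = 0.5302 in.
r_n/Ω = (0.6 × 70 × 0.5302) / 2.0 = 11.14 kip/in.
L_req = P / (r_n/Ω) = 173 / 11.14 = 15.54 in total.
Per side: 15.54 / 2 = 7.768 in.
Round up → use L = 8 in on each side.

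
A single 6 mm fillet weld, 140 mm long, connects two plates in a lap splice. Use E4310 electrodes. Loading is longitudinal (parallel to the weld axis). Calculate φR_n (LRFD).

E43XX → F_EXX = 430 MPa.
Effective throat t_e = 0.707 × 6 = 4.242 mm.
Total length L = 140 mm; A_we = 4.242 × 140 = 593.9 mm².
F_nw = 0.6 F_EXX = 0.6 × 430 = 258 MPa.
φR_n = 0.75 × 258 × 593.9 × 10⁻³ = 114.9 kN.

φR_n ≈ 115 kN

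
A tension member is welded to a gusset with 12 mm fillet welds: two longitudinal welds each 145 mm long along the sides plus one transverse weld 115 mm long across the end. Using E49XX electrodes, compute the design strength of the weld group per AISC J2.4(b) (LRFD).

φR_n ≈ 784 kN

E49XX → F_EXX = 490 MPa.
t_e = 0.707 × 12 = 8.484 mm.
R_nwl = 0.6 × 490 × 8.484 × 290 × 10⁻³ = 723.3 kN (longitudinal, 2 welds).
R_nwt = 0.6 × 490 × 8.484 × 115 × 10⁻³ = 286.8 kN (transverse, base value).
(i) R_nwl + R_nwt = 1010 kN; (ii) 0.85 R_nwl + 1.5 R_nwt = 1045 kN.
R_n = max = 1045 kN [governs: (ii)]; φR_n = 783.8 kN.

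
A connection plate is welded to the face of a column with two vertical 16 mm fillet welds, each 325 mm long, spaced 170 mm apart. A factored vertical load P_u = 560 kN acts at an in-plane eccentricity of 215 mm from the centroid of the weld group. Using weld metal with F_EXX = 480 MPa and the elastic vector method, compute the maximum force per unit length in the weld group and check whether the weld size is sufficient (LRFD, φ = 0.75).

f_max ≈ 2630 N/mm; NOT adequate

Total weld length L_w = 650 mm. Treat welds as unit-width lines.
Polar moment about centroid: J = 2[d³/12 + d(b/2)²] = 2[325³/12 + 325×85²] = 10420000 mm³.
Direct shear f_v = P/L_w = 560×10³ / 650 = 861.5 N/mm (vertical).
Torsion M = P·e = 560×10³ × 215 = 120400000 N·mm.
Critical point at (x, y) = (85, 162.5) from centroid. f_tx = M·y/J = 1878 N/mm; f_ty = M·x/J = 982.4 N/mm.
Resultant f_max = √[f_tx² + (f_v + f_ty)²] = √[1878² + (861.5 + 982.4)²] = 2632 N/mm.
Capacity per unit length: φr_n = 0.75 × 0.6 × 480 × (0.707 × 16) = 2443 N/mm.
2632 > 2443 → NOT adequate.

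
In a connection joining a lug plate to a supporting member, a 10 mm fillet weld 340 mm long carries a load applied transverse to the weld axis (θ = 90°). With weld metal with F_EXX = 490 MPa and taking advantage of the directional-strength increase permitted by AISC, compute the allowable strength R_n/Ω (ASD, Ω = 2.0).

R_n/Ω ≈ 530 kN

t_e = 0.707 × 10 = 7.07 mm; A_we = 7.07 × 340 = 2404 mm².
Directional factor: 1.0 + 0.5 sin^1.5(90°) = 1.5.
F_nw = 0.6 × 490 × 1.5 = 441 MPa.
R_n/Ω = (441 × 2404) / 2.0 × 10⁻³ = 530 kN.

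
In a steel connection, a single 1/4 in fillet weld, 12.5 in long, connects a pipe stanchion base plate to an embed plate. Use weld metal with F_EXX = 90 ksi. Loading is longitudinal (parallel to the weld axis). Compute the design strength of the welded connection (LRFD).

φR_n ≈ 89.5 kips

Effective throat t_e = 0.707 × 0.25 = 0.1767 in.
Total length L = 12.5 in; A_we = 0.1767 × 12.5 = 2.209 in².
F_nw = 0.6 F_EXX = 0.6 × 90 = 54 ksi.
φR_n = 0.75 × 54 × 2.209 = 89.48 kips.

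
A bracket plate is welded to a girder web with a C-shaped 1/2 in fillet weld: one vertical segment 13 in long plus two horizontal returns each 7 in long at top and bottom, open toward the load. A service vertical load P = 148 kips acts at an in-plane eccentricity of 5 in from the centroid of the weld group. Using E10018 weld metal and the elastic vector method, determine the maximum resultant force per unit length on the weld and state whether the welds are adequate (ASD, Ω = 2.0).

f_max ≈ 11 kip/in; NOT adequate

E100XX → F_EXX = 100 ksi.
Total weld length L_w = 27 in. Treat welds as unit-width lines.
Centroid: x̄ = 2×7×3.5 / 27 = 1.815 in from the vertical weld.
Polar moment about centroid: J = I_x + I_y = [13³/12 + 2×7×6.5²] + [13×1.815² + 2(7³/12 + 7×1.685²)] = 914.3 in³.
Direct shear f_v = P/L_w = 148 / 27 = 5.481 kip/in (vertical).
Torsion M = P·e = 148 × 5 = 740 kip·in.
Critical point at (x, y) = (5.185, 6.5) from centroid. f_tx = M·y/J = 5.261 kip/in; f_ty = M·x/J = 4.197 kip/in.
Resultant f_max = √[f_tx² + (f_v + f_ty)²] = √[5.261² + (5.481 + 4.197)²] = 11.02 kip/in.
Capacity per unit length: r_n/Ω = (1/2.0) × 0.6 × 100 × (0.707 × 0.5) = 10.6 kip/in.
11.02 > 10.6 → NOT adequate.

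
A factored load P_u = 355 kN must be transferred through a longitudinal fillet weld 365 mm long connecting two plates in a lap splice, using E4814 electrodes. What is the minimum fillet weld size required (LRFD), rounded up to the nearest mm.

w = 7 mm

E48XX → F_EXX = 480 MPa.
Total weld length L = 365 mm.
Required throat t_e = P_u / (φ × 0.6 F_EXX × L) = 355 / (0.75 × 0.6 × 480 × 365 × 10⁻³) = 4.503 mm.
Required leg w = t_e / 0.707 = 6.369 mm → use 7 mm.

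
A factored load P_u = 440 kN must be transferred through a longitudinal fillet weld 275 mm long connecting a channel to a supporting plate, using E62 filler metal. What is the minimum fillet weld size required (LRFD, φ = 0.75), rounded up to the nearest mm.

w = 9 mm

E62XX → F_EXX = 620 MPa.
Total weld length L = 275 mm.
Required throat t_e = P_u / (φ × 0.6 F_EXX × L) = 440 / (0.75 × 0.6 × 620 × 275 × 10⁻³) = 5.735 mm.
Required leg w = t_e / 0.707 = 8.111 mm → use 9 mm.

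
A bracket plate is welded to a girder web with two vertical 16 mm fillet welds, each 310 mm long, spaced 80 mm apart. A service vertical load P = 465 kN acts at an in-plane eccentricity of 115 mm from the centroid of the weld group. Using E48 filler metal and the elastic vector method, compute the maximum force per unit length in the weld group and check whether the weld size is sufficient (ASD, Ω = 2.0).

f_max ≈ 1780 N/mm; NOT adequate

E48XX → F_EXX = 480 MPa.
Total weld length L_w = 620 mm. Treat welds as unit-width lines.
Polar moment about centroid: J = 2[d³/12 + d(b/2)²] = 2[310³/12 + 310×40²] = 5957000 mm³.
Direct shear f_v = P/L_w = 465×10³ / 620 = 750 N/mm (vertical).
Torsion M = P·e = 465×10³ × 115 = 53475000 N·mm.
Critical point at (x, y) = (40, 155) from centroid. f_tx = M·y/J = 1391 N/mm; f_ty = M·x/J = 359.1 N/mm.
Resultant f_max = √[f_tx² + (f_v + f_ty)²] = √[1391² + (750 + 359.1)²] = 1779 N/mm.
Capacity per unit length: r_n/Ω = (1/2.0) × 0.6 × 480 × (0.707 × 16) = 1629 N/mm.
1779 > 1629 → NOT adequate.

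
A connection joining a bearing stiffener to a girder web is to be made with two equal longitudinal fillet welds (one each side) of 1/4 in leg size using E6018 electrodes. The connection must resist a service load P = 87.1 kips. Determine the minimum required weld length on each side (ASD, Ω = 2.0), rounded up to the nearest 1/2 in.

E60XX → F_EXX = 60 ksi.
Throat t_e = 0.707 × 0.25 = 0.1767 in.
r_n/Ω = (0.6 × 60 × 0.1767) / 2.0 = 3.181 kip/in.
L_req = P / (r_n/Ω) = 87.1 / 3.181 = 27.38 in total.
Per side: 27.38 / 2 = 13.69 in.
Round up → use L = 14 in on each side.

L = 14 in on each side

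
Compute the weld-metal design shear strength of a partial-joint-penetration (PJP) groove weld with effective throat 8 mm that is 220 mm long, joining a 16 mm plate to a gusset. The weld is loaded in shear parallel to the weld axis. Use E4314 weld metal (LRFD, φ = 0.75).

φR_n ≈ 341 kN

E43XX → F_EXX = 430 MPa.
Effective throat (given) t_e = 8 mm.
A_we = 8 × 220 = 1760 mm².
F_nw = 0.6 F_EXX = 258 MPa.
φR_n = 0.75 × 258 × 1760 × 10⁻³ = 340.6 kN.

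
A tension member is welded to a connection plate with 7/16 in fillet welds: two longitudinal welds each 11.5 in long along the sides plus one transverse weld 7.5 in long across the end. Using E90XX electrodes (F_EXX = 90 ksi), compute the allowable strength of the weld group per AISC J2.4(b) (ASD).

t_e = 0.707 × 0.4375 = 0.3093 in.
R_nwl = 0.6 × 90 × 0.3093 × 23 = 384.2 kip (longitudinal, 2 welds).
R_nwt = 0.6 × 90 × 0.3093 × 7.5 = 125.3 kip (transverse, base value).
(i) R_nwl + R_nwt = 509.4 kip; (ii) 0.85 R_nwl + 1.5 R_nwt = 514.4 kip.
R_n = max = 514.4 kip [governs: (ii)]; R_n/Ω = 257.2 kip.

R_n/Ω ≈ 257 kip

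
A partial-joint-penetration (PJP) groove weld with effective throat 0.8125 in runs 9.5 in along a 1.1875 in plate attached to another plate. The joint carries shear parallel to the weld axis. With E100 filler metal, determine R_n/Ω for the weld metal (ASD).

R_n/Ω ≈ 232 kip

E100XX → F_EXX = 100 ksi.
Effective throat (given) t_e = 0.8125 in.
A_we = 0.8125 × 9.5 = 7.719 in².
F_nw = 0.6 F_EXX = 60 ksi.
R_n/Ω = (60 × 7.719) / 2.0 = 231.6 kip.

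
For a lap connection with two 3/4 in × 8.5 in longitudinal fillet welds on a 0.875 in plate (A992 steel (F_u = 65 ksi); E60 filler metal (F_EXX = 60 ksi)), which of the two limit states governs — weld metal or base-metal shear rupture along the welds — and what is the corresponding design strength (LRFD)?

t_e = 0.707 × 0.75 = 0.5302 in; L = 17 in.
Weld metal: φR_n = 0.75 × 0.6 × 60 × 0.5302 × 17 = 243.4 kip.
Base metal (shear rupture): φR_n = 0.75 × 0.6 × 65 × 0.875 × 17 = 435.1 kip.
Governing: weld metal.

φR_n ≈ 243 kip (weld metal governs)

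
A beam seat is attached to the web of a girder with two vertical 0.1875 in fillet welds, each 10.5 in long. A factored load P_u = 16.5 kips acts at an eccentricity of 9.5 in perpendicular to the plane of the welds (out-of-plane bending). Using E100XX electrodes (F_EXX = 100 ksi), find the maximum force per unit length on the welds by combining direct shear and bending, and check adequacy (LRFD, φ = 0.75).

L_w = 2 × 10.5 = 21 in; section modulus (unit throat) S = 2 × L²/6 = 36.75 in².
Direct shear f_v = P/L_w = 16.5/21 = 0.7857 kip/in.
Moment M = P × e = 16.5 × 9.5 = 156.75 kip·in; bending f_b = M/S = 4.265 kip/in.
f_max = √(f_v² + f_b²) = √(0.7857² + 4.265²) = 4.337 kip/in.
φr_n = 0.75 × 0.6 × 100 × (0.707 × 0.1875) = 5.965 kip/in → adequate.

f_max ≈ 4.34 kip/in; adequate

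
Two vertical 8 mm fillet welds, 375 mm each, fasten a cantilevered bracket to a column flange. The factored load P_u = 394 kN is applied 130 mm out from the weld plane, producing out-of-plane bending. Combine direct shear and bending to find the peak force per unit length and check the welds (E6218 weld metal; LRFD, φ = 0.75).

E62XX → F_EXX = 620 MPa.
L_w = 2 × 375 = 750 mm; section modulus (unit throat) S = 2 × L²/6 = 46880 mm².
Direct shear f_v = P/L_w = 394×10³/750 = 525.3 N/mm.
Moment M = P × e = 394×10³ × 130 = 51220000 N·mm; bending f_b = M/S = 1093 N/mm.
f_max = √(f_v² + f_b²) = √(525.3² + 1093²) = 1212 N/mm.
φr_n = 0.75 × 0.6 × 620 × (0.707 × 8) = 1578 N/mm → adequate.

f_max ≈ 1210 N/mm; adequate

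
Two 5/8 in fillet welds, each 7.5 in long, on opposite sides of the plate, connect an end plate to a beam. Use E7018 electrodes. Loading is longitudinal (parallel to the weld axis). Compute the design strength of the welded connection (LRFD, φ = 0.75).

φR_n ≈ 209 kip

E70XX → F_EXX = 70 ksi.
Effective throat t_e = 0.707 × 0.625 = 0.4419 in.
Total length L = 15 in; A_we = 0.4419 × 15 = 6.628 in².
F_nw = 0.6 F_EXX = 0.6 × 70 = 42 ksi.
φR_n = 0.75 × 42 × 6.628 = 208.8 kip.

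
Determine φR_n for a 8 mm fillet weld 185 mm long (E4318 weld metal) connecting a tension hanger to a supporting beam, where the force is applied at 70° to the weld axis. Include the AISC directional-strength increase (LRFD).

E43XX → F_EXX = 430 MPa.
t_e = 0.707 × 8 = 5.656 mm; A_we = 5.656 × 185 = 1046 mm².
Directional factor: 1.0 + 0.5 sin^1.5(70°) = 1.455.
F_nw = 0.6 × 430 × 1.455 = 375.5 MPa.
φR_n = 0.75 × 375.5 × 1046 × 10⁻³ = 294.7 kN.

φR_n ≈ 295 kN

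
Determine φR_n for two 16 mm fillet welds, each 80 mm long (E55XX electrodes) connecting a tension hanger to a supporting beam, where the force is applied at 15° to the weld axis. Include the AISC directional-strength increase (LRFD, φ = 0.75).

E55XX → F_EXX = 550 MPa.
t_e = 0.707 × 16 = 11.31 mm; A_we = 11.31 × 160 = 1810 mm².
Directional factor: 1.0 + 0.5 sin^1.5(15°) = 1.066.
F_nw = 0.6 × 550 × 1.066 = 351.7 MPa.
φR_n = 0.75 × 351.7 × 1810 × 10⁻³ = 477.4 kN.

φR_n ≈ 477 kN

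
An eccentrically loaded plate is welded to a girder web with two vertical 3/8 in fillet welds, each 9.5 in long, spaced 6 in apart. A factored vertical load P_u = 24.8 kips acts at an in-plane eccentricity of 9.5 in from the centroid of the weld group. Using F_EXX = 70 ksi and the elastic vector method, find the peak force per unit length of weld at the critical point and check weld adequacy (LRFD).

Total weld length L_w = 19 in. Treat welds as unit-width lines.
Polar moment about centroid: J = 2[d³/12 + d(b/2)²] = 2[9.5³/12 + 9.5×3²] = 313.9 in³.
Direct shear f_v = P/L_w = 24.8 / 19 = 1.305 kip/in (vertical).
Torsion M = P·e = 24.8 × 9.5 = 235.6 kip·in.
Critical point at (x, y) = (3, 4.75) from centroid. f_tx = M·y/J = 3.565 kip/in; f_ty = M·x/J = 2.252 kip/in.
Resultant f_max = √[f_tx² + (f_v + f_ty)²] = √[3.565² + (1.305 + 2.252)²] = 5.036 kip/in.
Capacity per unit length: φr_n = 0.75 × 0.6 × 70 × (0.707 × 0.375) = 8.351 kip/in.
5.036 ≤ 8.351 → adequate.

f_max ≈ 5.04 kip/in; adequate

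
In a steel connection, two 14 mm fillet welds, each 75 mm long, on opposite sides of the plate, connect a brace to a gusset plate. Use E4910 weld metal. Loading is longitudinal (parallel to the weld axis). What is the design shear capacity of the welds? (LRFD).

E49XX → F_EXX = 490 MPa.
Effective throat t_e = 0.707 × 14 = 9.898 mm.
Total length L = 150 mm; A_we = 9.898 × 150 = 1485 mm².
F_nw = 0.6 F_EXX = 0.6 × 490 = 294 MPa.
φR_n = 0.75 × 294 × 1485 × 10⁻³ = 327.4 kN.

φR_n ≈ 327 kN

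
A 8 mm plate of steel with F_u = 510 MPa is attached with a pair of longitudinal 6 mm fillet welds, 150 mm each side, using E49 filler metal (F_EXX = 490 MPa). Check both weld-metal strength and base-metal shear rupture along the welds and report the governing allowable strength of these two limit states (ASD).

t_e = 0.707 × 6 = 4.242 mm; L = 300 mm.
Weld metal: R_n/Ω = (1/2.0) × 0.6 × 490 × 4.242 × 300 × 10⁻³ = 187.1 kN.
Base metal (shear rupture): R_n/Ω = (1/2.0) × 0.6 × 510 × 8 × 300 × 10⁻³ = 367.2 kN.
Governing: weld metal.

R_n/Ω ≈ 187 kN (weld metal governs)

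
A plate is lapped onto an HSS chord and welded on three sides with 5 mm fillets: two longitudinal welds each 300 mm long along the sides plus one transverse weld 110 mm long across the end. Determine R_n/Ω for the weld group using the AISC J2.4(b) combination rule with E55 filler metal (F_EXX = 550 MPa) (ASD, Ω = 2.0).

t_e = 0.707 × 5 = 3.535 mm.
R_nwl = 0.6 × 550 × 3.535 × 600 × 10⁻³ = 699.9 kN (longitudinal, 2 welds).
R_nwt = 0.6 × 550 × 3.535 × 110 × 10⁻³ = 128.3 kN (transverse, base value).
(i) R_nwl + R_nwt = 828.3 kN; (ii) 0.85 R_nwl + 1.5 R_nwt = 787.4 kN.
R_n = max = 828.3 kN [governs: (i)]; R_n/Ω = 414.1 kN.

R_n/Ω ≈ 414 kN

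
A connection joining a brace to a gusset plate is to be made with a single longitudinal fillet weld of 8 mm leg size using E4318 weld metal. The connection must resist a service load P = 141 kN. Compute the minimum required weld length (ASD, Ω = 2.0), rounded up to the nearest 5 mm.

E43XX → F_EXX = 430 MPa.
Throat t_e = 0.707 × 8 = 5.656 mm.
r_n/Ω = (0.6 × 430 × 5.656) / 2.0 = 729.6 N/mm = 0.7296 kN/mm.
L_req = P / (r_n/Ω) = 141 / 0.7296 = 193.3 mm total.
Round up → use L = 195 mm.

L = 195 mm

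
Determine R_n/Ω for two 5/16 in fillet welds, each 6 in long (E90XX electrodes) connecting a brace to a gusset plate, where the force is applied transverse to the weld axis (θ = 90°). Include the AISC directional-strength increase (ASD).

E90XX → F_EXX = 90 ksi.
t_e = 0.707 × 0.3125 = 0.2209 in; A_we = 0.2209 × 12 = 2.651 in².
Directional factor: 1.0 + 0.5 sin^1.5(90°) = 1.5.
F_nw = 0.6 × 90 × 1.5 = 81 ksi.
R_n/Ω = (81 × 2.651) / 2.0 = 107.4 kip.

R_n/Ω ≈ 107 kip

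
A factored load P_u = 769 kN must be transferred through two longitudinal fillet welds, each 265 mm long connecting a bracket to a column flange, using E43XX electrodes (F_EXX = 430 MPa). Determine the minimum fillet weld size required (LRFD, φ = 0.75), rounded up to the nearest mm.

Total weld length L = 530 mm.
Required throat t_e = P_u / (φ × 0.6 F_EXX × L) = 769 / (0.75 × 0.6 × 430 × 530 × 10⁻³) = 7.498 mm.
Required leg w = t_e / 0.707 = 10.61 mm → use 11 mm.

w = 11 mm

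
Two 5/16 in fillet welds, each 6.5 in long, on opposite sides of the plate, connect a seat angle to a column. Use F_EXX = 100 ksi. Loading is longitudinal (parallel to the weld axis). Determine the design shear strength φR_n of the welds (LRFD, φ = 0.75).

φR_n ≈ 129 kips

Effective throat t_e = 0.707 × 0.3125 = 0.2209 in.
Total length L = 13 in; A_we = 0.2209 × 13 = 2.872 in².
F_nw = 0.6 F_EXX = 0.6 × 100 = 60 ksi.
φR_n = 0.75 × 60 × 2.872 = 129.2 kips.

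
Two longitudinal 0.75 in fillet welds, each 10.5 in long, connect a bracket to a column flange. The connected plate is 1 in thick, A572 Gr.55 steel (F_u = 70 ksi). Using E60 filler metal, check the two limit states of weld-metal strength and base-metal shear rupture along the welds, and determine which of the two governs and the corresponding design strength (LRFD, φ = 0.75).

φR_n ≈ 301 kips (weld metal governs)

E60XX → F_EXX = 60 ksi.
t_e = 0.707 × 0.75 = 0.5302 in; L = 21 in.
Weld metal: φR_n = 0.75 × 0.6 × 60 × 0.5302 × 21 = 300.7 kips.
Base metal (shear rupture): φR_n = 0.75 × 0.6 × 70 × 1 × 21 = 661.5 kips.
Governing: weld metal.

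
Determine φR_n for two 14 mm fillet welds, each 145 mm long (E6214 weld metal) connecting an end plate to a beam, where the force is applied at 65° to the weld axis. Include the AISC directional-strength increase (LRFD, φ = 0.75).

φR_n ≈ 1150 kN

E62XX → F_EXX = 620 MPa.
t_e = 0.707 × 14 = 9.898 mm; A_we = 9.898 × 290 = 2870 mm².
Directional factor: 1.0 + 0.5 sin^1.5(65°) = 1.431.
F_nw = 0.6 × 620 × 1.431 = 532.5 MPa.
φR_n = 0.75 × 532.5 × 2870 × 10⁻³ = 1146 kN.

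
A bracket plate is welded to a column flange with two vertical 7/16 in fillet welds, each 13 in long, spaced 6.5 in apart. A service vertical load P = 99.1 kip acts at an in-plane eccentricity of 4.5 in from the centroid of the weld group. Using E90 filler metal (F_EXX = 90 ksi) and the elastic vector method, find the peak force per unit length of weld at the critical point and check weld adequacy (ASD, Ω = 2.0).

f_max ≈ 7.57 kip/in; adequate

Total weld length L_w = 26 in. Treat welds as unit-width lines.
Polar moment about centroid: J = 2[d³/12 + d(b/2)²] = 2[13³/12 + 13×3.25²] = 640.8 in³.
Direct shear f_v = P/L_w = 99.1 / 26 = 3.812 kip/in (vertical).
Torsion M = P·e = 99.1 × 4.5 = 445.95 kip·in.
Critical point at (x, y) = (3.25, 6.5) from centroid. f_tx = M·y/J = 4.524 kip/in; f_ty = M·x/J = 2.262 kip/in.
Resultant f_max = √[f_tx² + (f_v + f_ty)²] = √[4.524² + (3.812 + 2.262)²] = 7.573 kip/in.
Capacity per unit length: r_n/Ω = (1/2.0) × 0.6 × 90 × (0.707 × 0.4375) = 8.351 kip/in.
7.573 ≤ 8.351 → adequate.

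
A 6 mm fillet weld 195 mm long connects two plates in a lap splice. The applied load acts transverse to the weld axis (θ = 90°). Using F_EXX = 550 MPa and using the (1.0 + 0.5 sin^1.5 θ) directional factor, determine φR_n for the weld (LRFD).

φR_n ≈ 307 kN

t_e = 0.707 × 6 = 4.242 mm; A_we = 4.242 × 195 = 827.2 mm².
Directional factor: 1.0 + 0.5 sin^1.5(90°) = 1.5.
F_nw = 0.6 × 550 × 1.5 = 495 MPa.
φR_n = 0.75 × 495 × 827.2 × 10⁻³ = 307.1 kN.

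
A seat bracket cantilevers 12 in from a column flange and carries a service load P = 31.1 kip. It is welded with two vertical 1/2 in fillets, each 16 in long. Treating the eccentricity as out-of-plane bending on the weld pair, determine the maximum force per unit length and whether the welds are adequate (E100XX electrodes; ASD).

f_max ≈ 4.48 kip/in; adequate

E100XX → F_EXX = 100 ksi.
L_w = 2 × 16 = 32 in; section modulus (unit throat) S = 2 × L²/6 = 85.33 in².
Direct shear f_v = P/L_w = 31.1/32 = 0.9719 kip/in.
Moment M = P × e = 31.1 × 12 = 373.2 kip·in; bending f_b = M/S = 4.373 kip/in.
f_max = √(f_v² + f_b²) = √(0.9719² + 4.373²) = 4.48 kip/in.
r_n/Ω = (1/2.0) × 0.6 × 100 × (0.707 × 0.5) = 10.6 kip/in → adequate.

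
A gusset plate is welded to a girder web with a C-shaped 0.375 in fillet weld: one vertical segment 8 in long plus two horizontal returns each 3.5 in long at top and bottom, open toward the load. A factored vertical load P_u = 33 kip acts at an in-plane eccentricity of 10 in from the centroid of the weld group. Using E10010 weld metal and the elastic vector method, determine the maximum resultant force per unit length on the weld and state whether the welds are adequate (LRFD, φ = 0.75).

E100XX → F_EXX = 100 ksi.
Total weld length L_w = 15 in. Treat welds as unit-width lines.
Centroid: x̄ = 2×3.5×1.75 / 15 = 0.8167 in from the vertical weld.
Polar moment about centroid: J = I_x + I_y = [8³/12 + 2×3.5×4²] + [8×0.8167² + 2(3.5³/12 + 3.5×0.9333²)] = 173.2 in³.
Direct shear f_v = P/L_w = 33 / 15 = 2.2 kip/in (vertical).
Torsion M = P·e = 33 × 10 = 330 kip·in.
Critical point at (x, y) = (2.683, 4) from centroid. f_tx = M·y/J = 7.619 kip/in; f_ty = M·x/J = 5.111 kip/in.
Resultant f_max = √[f_tx² + (f_v + f_ty)²] = √[7.619² + (2.2 + 5.111)²] = 10.56 kip/in.
Capacity per unit length: φr_n = 0.75 × 0.6 × 100 × (0.707 × 0.375) = 11.93 kip/in.
10.56 ≤ 11.93 → adequate.

f_max ≈ 10.6 kip/in; adequate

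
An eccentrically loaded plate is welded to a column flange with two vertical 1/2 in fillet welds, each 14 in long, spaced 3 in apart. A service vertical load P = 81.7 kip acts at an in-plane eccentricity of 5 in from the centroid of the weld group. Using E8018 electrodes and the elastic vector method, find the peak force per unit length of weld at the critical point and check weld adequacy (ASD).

f_max ≈ 6.85 kip/in; adequate

E80XX → F_EXX = 80 ksi.
Total weld length L_w = 28 in. Treat welds as unit-width lines.
Polar moment about centroid: J = 2[d³/12 + d(b/2)²] = 2[14³/12 + 14×1.5²] = 520.3 in³.
Direct shear f_v = P/L_w = 81.7 / 28 = 2.918 kip/in (vertical).
Torsion M = P·e = 81.7 × 5 = 408.5 kip·in.
Critical point at (x, y) = (1.5, 7) from centroid. f_tx = M·y/J = 5.496 kip/in; f_ty = M·x/J = 1.178 kip/in.
Resultant f_max = √[f_tx² + (f_v + f_ty)²] = √[5.496² + (2.918 + 1.178)²] = 6.854 kip/in.
Capacity per unit length: r_n/Ω = (1/2.0) × 0.6 × 80 × (0.707 × 0.5) = 8.484 kip/in.
6.854 ≤ 8.484 → adequate.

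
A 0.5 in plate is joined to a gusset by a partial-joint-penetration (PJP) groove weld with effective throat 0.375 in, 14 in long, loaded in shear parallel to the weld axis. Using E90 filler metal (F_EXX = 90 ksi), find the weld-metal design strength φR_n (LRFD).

φR_n ≈ 213 kips

Effective throat (given) t_e = 0.375 in.
A_we = 0.375 × 14 = 5.25 in².
F_nw = 0.6 F_EXX = 54 ksi.
φR_n = 0.75 × 54 × 5.25 = 212.6 kips.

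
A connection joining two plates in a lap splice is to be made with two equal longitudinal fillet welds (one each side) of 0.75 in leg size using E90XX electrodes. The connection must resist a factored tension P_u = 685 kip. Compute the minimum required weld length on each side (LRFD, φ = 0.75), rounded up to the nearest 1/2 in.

E90XX → F_EXX = 90 ksi.
Throat t_e = 0.707 × 0.75 = 0.5302 in.
φr_n = 0.75 × 0.6 × 90 × 0.5302 = 21.48 kip/in.
L_req = P_u / φr_n = 685 / 21.48 = 31.9 in total.
Per side: 31.9 / 2 = 15.95 in.
Round up → use L = 16 in on each side.

L = 16 in on each side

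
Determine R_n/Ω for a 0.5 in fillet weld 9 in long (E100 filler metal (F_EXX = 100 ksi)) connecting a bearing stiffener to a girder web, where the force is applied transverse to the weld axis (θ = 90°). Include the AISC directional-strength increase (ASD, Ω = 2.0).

t_e = 0.707 × 0.5 = 0.3535 in; A_we = 0.3535 × 9 = 3.181 in².
Directional factor: 1.0 + 0.5 sin^1.5(90°) = 1.5.
F_nw = 0.6 × 100 × 1.5 = 90 ksi.
R_n/Ω = (90 × 3.181) / 2.0 = 143.2 kip.

R_n/Ω ≈ 143 kip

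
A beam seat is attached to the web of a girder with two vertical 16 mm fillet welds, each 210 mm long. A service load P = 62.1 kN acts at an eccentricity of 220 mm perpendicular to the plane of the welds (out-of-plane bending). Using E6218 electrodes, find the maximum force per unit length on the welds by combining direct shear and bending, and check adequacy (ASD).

f_max ≈ 941 N/mm; adequate

E62XX → F_EXX = 620 MPa.
L_w = 2 × 210 = 420 mm; section modulus (unit throat) S = 2 × L²/6 = 14700 mm².
Direct shear f_v = P/L_w = 62.1×10³/420 = 147.9 N/mm.
Moment M = P × e = 62.1×10³ × 220 = 13662000 N·mm; bending f_b = M/S = 929.4 N/mm.
f_max = √(f_v² + f_b²) = √(147.9² + 929.4²) = 941.1 N/mm.
r_n/Ω = (1/2.0) × 0.6 × 620 × (0.707 × 16) = 2104 N/mm → adequate.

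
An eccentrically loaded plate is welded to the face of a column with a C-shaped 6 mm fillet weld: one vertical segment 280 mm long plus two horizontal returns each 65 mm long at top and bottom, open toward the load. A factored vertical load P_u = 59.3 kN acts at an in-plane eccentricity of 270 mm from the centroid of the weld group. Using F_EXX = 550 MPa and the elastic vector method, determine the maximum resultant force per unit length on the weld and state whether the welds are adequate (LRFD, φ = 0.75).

f_max ≈ 601 N/mm; adequate

Total weld length L_w = 410 mm. Treat welds as unit-width lines.
Centroid: x̄ = 2×65×32.5 / 410 = 10.3 mm from the vertical weld.
Polar moment about centroid: J = I_x + I_y = [280³/12 + 2×65×140²] + [280×10.3² + 2(65³/12 + 65×22.2²)] = 4517000 mm³.
Direct shear f_v = P/L_w = 59.3×10³ / 410 = 144.6 N/mm (vertical).
Torsion M = P·e = 59.3×10³ × 270 = 16011000 N·mm.
Critical point at (x, y) = (54.7, 140) from centroid. f_tx = M·y/J = 496.3 N/mm; f_ty = M·x/J = 193.9 N/mm.
Resultant f_max = √[f_tx² + (f_v + f_ty)²] = √[496.3² + (144.6 + 193.9)²] = 600.7 N/mm.
Capacity per unit length: φr_n = 0.75 × 0.6 × 550 × (0.707 × 6) = 1050 N/mm.
600.7 ≤ 1050 → adequate.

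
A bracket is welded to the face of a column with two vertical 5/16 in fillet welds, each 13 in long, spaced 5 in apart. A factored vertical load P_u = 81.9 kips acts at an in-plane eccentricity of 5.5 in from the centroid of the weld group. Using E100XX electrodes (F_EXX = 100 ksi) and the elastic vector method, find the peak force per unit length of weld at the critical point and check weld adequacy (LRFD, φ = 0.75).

Total weld length L_w = 26 in. Treat welds as unit-width lines.
Polar moment about centroid: J = 2[d³/12 + d(b/2)²] = 2[13³/12 + 13×2.5²] = 528.7 in³.
Direct shear f_v = P/L_w = 81.9 / 26 = 3.15 kip/in (vertical).
Torsion M = P·e = 81.9 × 5.5 = 450.45 kip·in.
Critical point at (x, y) = (2.5, 6.5) from centroid. f_tx = M·y/J = 5.538 kip/in; f_ty = M·x/J = 2.13 kip/in.
Resultant f_max = √[f_tx² + (f_v + f_ty)²] = √[5.538² + (3.15 + 2.13)²] = 7.652 kip/in.
Capacity per unit length: φr_n = 0.75 × 0.6 × 100 × (0.707 × 0.3125) = 9.942 kip/in.
7.652 ≤ 9.942 → adequate.

f_max ≈ 7.65 kip/in; adequate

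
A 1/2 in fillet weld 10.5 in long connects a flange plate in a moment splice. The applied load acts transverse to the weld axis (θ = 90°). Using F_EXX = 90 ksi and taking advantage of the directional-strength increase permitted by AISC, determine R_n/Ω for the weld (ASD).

t_e = 0.707 × 0.5 = 0.3535 in; A_we = 0.3535 × 10.5 = 3.712 in².
Directional factor: 1.0 + 0.5 sin^1.5(90°) = 1.5.
F_nw = 0.6 × 90 × 1.5 = 81 ksi.
R_n/Ω = (81 × 3.712) / 2.0 = 150.3 kips.

R_n/Ω ≈ 150 kips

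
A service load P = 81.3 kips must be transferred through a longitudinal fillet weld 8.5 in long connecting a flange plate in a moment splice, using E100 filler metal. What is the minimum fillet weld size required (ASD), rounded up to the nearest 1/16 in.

E100XX → F_EXX = 100 ksi.
Total weld length L = 8.5 in.
Required throat t_e = P × Ω / (0.6 F_EXX × L) = 81.3 × 2.0 / (0.6 × 100 × 8.5) = 0.3188 in.
Required leg w = t_e / 0.707 = 0.451 in → use 1/2 in.

w = 1/2 in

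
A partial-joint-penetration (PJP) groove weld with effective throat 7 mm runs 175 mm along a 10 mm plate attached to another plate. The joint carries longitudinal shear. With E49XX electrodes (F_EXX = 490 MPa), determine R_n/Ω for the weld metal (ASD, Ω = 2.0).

R_n/Ω ≈ 180 kN

Effective throat (given) t_e = 7 mm.
A_we = 7 × 175 = 1225 mm².
F_nw = 0.6 F_EXX = 294 MPa.
R_n/Ω = (294 × 1225) / 2.0 × 10⁻³ = 180.1 kN.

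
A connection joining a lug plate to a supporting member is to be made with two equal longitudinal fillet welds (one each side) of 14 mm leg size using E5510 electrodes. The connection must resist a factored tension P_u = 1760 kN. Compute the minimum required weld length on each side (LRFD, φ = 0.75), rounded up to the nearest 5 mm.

L = 360 mm on each side

E55XX → F_EXX = 550 MPa.
Throat t_e = 0.707 × 14 = 9.898 mm.
φr_n = 0.75 × 0.6 × 550 × 9.898 × 10⁻³ = 2.45 kN/mm.
L_req = P_u / φr_n = 1760 / 2.45 = 718.4 mm total.
Per side: 718.4 / 2 = 359.2 mm.
Round up → use L = 360 mm on each side.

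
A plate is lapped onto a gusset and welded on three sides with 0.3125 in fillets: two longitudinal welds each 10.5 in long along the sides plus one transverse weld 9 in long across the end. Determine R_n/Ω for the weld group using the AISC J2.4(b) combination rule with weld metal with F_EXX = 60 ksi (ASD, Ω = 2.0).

R_n/Ω ≈ 125 kip

t_e = 0.707 × 0.3125 = 0.2209 in.
R_nwl = 0.6 × 60 × 0.2209 × 21 = 167 kip (longitudinal, 2 welds).
R_nwt = 0.6 × 60 × 0.2209 × 9 = 71.58 kip (transverse, base value).
(i) R_nwl + R_nwt = 238.6 kip; (ii) 0.85 R_nwl + 1.5 R_nwt = 249.4 kip.
R_n = max = 249.4 kip [governs: (ii)]; R_n/Ω = 124.7 kip.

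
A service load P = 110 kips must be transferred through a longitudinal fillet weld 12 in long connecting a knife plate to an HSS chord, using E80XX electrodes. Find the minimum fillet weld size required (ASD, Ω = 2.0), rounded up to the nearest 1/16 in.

w = 9/16 in

E80XX → F_EXX = 80 ksi.
Total weld length L = 12 in.
Required throat t_e = P × Ω / (0.6 F_EXX × L) = 110 × 2.0 / (0.6 × 80 × 12) = 0.3819 in.
Required leg w = t_e / 0.707 = 0.5402 in → use 9/16 in.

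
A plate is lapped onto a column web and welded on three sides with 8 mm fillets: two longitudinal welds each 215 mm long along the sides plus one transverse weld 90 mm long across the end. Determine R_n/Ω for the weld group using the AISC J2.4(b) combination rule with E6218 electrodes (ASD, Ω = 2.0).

R_n/Ω ≈ 547 kN

E62XX → F_EXX = 620 MPa.
t_e = 0.707 × 8 = 5.656 mm.
R_nwl = 0.6 × 620 × 5.656 × 430 × 10⁻³ = 904.7 kN (longitudinal, 2 welds).
R_nwt = 0.6 × 620 × 5.656 × 90 × 10⁻³ = 189.4 kN (transverse, base value).
(i) R_nwl + R_nwt = 1094 kN; (ii) 0.85 R_nwl + 1.5 R_nwt = 1053 kN.
R_n = max = 1094 kN [governs: (i)]; R_n/Ω = 547 kN.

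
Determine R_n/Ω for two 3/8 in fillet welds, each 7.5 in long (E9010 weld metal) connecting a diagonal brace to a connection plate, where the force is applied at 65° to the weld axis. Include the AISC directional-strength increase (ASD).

R_n/Ω ≈ 154 kips

E90XX → F_EXX = 90 ksi.
t_e = 0.707 × 0.375 = 0.2651 in; A_we = 0.2651 × 15 = 3.977 in².
Directional factor: 1.0 + 0.5 sin^1.5(65°) = 1.431.
F_nw = 0.6 × 90 × 1.431 = 77.3 ksi.
R_n/Ω = (77.3 × 3.977) / 2.0 = 153.7 kips.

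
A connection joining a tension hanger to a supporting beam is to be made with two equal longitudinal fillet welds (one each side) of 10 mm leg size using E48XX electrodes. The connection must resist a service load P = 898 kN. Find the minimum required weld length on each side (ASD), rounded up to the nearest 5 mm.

L = 445 mm on each side

E48XX → F_EXX = 480 MPa.
Throat t_e = 0.707 × 10 = 7.07 mm.
r_n/Ω = (0.6 × 480 × 7.07) / 2.0 = 1018 N/mm = 1.018 kN/mm.
L_req = P / (r_n/Ω) = 898 / 1.018 = 882.1 mm total.
Per side: 882.1 / 2 = 441 mm.
Round up → use L = 445 mm on each side.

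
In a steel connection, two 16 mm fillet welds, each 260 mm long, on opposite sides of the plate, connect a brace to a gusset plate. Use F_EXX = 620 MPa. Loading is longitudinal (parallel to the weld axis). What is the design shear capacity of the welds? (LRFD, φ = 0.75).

Effective throat t_e = 0.707 × 16 = 11.31 mm.
Total length L = 520 mm; A_we = 11.31 × 520 = 5882 mm².
F_nw = 0.6 F_EXX = 0.6 × 620 = 372 MPa.
φR_n = 0.75 × 372 × 5882 × 10⁻³ = 1641 kN.

φR_n ≈ 1640 kN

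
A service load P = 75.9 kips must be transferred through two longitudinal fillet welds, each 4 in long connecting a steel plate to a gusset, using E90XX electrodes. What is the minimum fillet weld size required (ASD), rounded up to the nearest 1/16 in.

w = 1/2 in

E90XX → F_EXX = 90 ksi.
Total weld length L = 8 in.
Required throat t_e = P × Ω / (0.6 F_EXX × L) = 75.9 × 2.0 / (0.6 × 90 × 8) = 0.3514 in.
Required leg w = t_e / 0.707 = 0.497 in → use 1/2 in.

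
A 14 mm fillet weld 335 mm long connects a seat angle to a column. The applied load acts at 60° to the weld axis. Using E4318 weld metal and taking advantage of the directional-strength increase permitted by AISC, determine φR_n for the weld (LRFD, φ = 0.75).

φR_n ≈ 900 kN

E43XX → F_EXX = 430 MPa.
t_e = 0.707 × 14 = 9.898 mm; A_we = 9.898 × 335 = 3316 mm².
Directional factor: 1.0 + 0.5 sin^1.5(60°) = 1.403.
F_nw = 0.6 × 430 × 1.403 = 362 MPa.
φR_n = 0.75 × 362 × 3316 × 10⁻³ = 900.2 kN.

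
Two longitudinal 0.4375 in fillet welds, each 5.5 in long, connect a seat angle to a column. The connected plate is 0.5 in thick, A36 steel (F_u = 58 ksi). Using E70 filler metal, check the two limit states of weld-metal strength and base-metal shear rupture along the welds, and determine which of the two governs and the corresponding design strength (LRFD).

φR_n ≈ 107 kips (weld metal governs)

E70XX → F_EXX = 70 ksi.
t_e = 0.707 × 0.4375 = 0.3093 in; L = 11 in.
Weld metal: φR_n = 0.75 × 0.6 × 70 × 0.3093 × 11 = 107.2 kips.
Base metal (shear rupture): φR_n = 0.75 × 0.6 × 58 × 0.5 × 11 = 143.5 kips.
Governing: weld metal.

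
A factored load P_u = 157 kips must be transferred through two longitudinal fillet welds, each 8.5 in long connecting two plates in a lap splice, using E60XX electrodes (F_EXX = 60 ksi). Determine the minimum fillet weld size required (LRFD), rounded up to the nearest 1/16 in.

w = 1/2 in

Total weld length L = 17 in.
Required throat t_e = P_u / (φ × 0.6 F_EXX × L) = 157 / (0.75 × 0.6 × 60 × 17) = 0.342 in.
Required leg w = t_e / 0.707 = 0.4838 in → use 1/2 in.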